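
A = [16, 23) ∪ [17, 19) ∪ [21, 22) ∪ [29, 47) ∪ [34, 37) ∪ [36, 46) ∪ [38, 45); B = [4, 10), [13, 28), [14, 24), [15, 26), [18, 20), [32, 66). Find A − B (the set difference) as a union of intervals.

A, merged: [16, 23), [29, 47).
B, merged: [4, 10), [13, 28), [32, 66).
[16, 23): entirely removed.
[29, 47) \ B = [29, 32).

[29, 32)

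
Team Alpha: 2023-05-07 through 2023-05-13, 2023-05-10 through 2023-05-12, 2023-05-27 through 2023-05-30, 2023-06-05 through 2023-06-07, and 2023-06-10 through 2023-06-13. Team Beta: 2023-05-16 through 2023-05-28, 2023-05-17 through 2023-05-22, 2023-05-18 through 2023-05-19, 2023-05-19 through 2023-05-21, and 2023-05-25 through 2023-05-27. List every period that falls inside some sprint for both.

A, merged: 2023-05-07 through 2023-05-13, 2023-05-27 through 2023-05-30, 2023-06-05 through 2023-06-07, 2023-06-10 through 2023-06-13.
B, merged: 2023-05-16 through 2023-05-28.
2023-05-07 through 2023-05-13 falls entirely outside B.
2023-05-27 through 2023-05-30 overlaps B on 2023-05-27 through 2023-05-28.
2023-06-05 through 2023-06-07 falls entirely outside B.
2023-06-10 through 2023-06-13 falls entirely outside B.

2023-05-27 through 2023-05-28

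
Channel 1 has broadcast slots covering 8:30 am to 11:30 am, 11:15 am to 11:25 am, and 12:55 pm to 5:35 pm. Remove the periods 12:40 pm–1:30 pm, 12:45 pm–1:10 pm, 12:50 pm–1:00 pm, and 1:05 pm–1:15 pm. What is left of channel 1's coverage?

8:30 am–11:30 am, 1:30 pm–5:35 pm

A, merged: 8:30 am–11:30 am, 12:55 pm–5:35 pm.
B, merged: 12:40 pm–1:30 pm.
8:30 am–11:30 am is untouched.
12:55 pm–5:35 pm with B removed leaves 1:30 pm–5:35 pm.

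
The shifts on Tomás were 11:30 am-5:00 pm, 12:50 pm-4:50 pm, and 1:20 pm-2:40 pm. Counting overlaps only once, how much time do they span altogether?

Merged: 11:30 am-5:00 pm.
Length: 5 h 30 min.

5 h 30 min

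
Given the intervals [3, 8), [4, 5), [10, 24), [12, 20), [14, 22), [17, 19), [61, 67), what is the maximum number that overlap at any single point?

4

Walk the sorted start/end points keeping a running depth.
The depth first hits 4 at 17.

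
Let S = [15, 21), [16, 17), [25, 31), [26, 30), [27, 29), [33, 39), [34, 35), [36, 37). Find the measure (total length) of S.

18

Merged: [15, 21), [25, 31), [33, 39).
Lengths: 6 + 6 + 6 = 18.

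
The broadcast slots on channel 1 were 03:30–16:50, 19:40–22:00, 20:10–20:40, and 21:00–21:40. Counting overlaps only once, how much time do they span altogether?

Merged: 03:30–16:50, 19:40–22:00.
Lengths: 13 h 20 min + 2 h 20 min = 15 h 40 min.

15 h 40 min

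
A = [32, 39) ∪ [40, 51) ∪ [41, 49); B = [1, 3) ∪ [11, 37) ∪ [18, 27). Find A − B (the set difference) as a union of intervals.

[37, 39) ∪ [40, 51)

A, merged: [32, 39), [40, 51).
B, merged: [1, 3), [11, 37).
[32, 39) minus B → [37, 39).
[40, 51): no B overlap → unchanged.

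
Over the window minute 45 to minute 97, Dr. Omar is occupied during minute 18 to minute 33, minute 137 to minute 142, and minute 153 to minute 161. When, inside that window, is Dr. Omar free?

Covered (merged): minute 18 to minute 33, minute 137 to minute 142, minute 153 to minute 161.
Gaps within minute 45 to minute 97: minute 45 to minute 97.

minute 45 to minute 97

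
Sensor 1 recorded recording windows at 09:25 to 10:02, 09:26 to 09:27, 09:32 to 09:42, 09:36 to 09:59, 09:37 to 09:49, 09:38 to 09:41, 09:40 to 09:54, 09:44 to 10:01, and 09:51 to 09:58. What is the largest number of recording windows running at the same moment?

6

Sweep endpoints in order; track running count of active intervals.
Peak of 6 reached at 09:40.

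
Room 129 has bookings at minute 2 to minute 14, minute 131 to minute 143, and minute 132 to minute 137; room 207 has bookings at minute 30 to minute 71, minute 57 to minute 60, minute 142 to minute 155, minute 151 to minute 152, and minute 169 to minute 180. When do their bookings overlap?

minute 142 to minute 143

A, merged: minute 2 to minute 14, minute 131 to minute 143.
B, merged: minute 30 to minute 71, minute 142 to minute 155, minute 169 to minute 180.
minute 2 to minute 14 falls entirely outside B.
minute 131 to minute 143 overlaps B on minute 142 to minute 143.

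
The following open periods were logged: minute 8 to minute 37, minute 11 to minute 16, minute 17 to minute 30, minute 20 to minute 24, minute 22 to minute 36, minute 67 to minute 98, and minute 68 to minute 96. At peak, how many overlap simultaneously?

4

Walk the sorted start/end points keeping a running depth.
The depth first hits 4 at minute 22.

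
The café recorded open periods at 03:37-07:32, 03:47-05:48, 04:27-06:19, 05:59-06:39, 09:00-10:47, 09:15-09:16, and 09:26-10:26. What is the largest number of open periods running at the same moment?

Sweep endpoints in order; track running count of active intervals.
Peak of 3 reached at 04:27.

3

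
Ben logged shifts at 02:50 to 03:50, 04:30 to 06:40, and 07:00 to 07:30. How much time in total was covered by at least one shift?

3 h 40 min

Merged: 02:50-03:50, 04:30-06:40, 07:00-07:30.
Lengths: 1 h + 2 h 10 min + 30 min = 3 h 40 min.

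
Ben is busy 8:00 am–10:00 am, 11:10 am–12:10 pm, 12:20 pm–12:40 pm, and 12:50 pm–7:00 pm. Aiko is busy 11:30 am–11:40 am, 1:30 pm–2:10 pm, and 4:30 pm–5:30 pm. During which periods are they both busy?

11:30 am–11:40 am, 1:30 pm–2:10 pm, 4:30 pm–5:30 pm

8:00 am–10:00 am: no overlap with the second set.
11:10 am–12:10 pm meets the second set on 11:30 am–11:40 am.
12:20 pm–12:40 pm: no overlap with the second set.
12:50 pm–7:00 pm meets the second set on 1:30 pm–2:10 pm, 4:30 pm–5:30 pm.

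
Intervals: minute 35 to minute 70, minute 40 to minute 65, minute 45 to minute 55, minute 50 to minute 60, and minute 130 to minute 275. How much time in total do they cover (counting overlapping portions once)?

Merged: minute 35 to minute 70, minute 130 to minute 275.
Lengths: 35 minutes + 145 minutes = 180 minutes.

180 minutes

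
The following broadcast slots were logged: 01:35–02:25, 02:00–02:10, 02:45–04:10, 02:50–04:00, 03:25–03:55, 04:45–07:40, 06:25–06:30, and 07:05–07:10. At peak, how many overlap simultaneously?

3

Sweep endpoints in order; track running count of active intervals.
Peak of 3 reached at 03:25.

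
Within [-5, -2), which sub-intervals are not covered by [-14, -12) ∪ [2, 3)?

[-5, -2)

Covered (merged): [-14, -12), [2, 3).
Gaps within [-5, -2): [-5, -2).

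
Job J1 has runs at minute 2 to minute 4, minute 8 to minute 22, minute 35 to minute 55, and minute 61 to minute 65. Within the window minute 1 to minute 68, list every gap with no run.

minute 1 to minute 2, minute 4 to minute 8, minute 22 to minute 35, minute 55 to minute 61, minute 65 to minute 68

The merged coverage is minute 2 to minute 4, minute 8 to minute 22, minute 35 to minute 55, minute 61 to minute 65.
Complement within minute 1 to minute 68: minute 1 to minute 2, minute 4 to minute 8, minute 22 to minute 35, minute 55 to minute 61, minute 65 to minute 68.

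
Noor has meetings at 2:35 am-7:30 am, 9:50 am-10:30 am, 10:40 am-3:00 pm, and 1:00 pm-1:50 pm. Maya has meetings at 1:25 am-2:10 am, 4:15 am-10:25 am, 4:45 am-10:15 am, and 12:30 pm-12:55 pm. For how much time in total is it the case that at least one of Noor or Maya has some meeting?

Merge the first list: 2:35 am-7:30 am, 9:50 am-10:30 am, 10:40 am-3:00 pm.
Merge the second list: 1:25 am-2:10 am, 4:15 am-10:25 am, 12:30 pm-12:55 pm.
A ∪ B = 1:25 am-2:10 am, 2:35 am-10:30 am, 10:40 am-3:00 pm.
Total: 45 min + 7 h 55 min + 4 h 20 min = 13 h.

13 h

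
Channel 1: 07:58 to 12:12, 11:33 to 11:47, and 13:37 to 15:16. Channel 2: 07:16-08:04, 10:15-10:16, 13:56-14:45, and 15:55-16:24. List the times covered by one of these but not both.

07:16-07:58, 08:04-10:15, 10:16-12:12, 13:37-13:56, 14:45-15:16, 15:55-16:24

First set merges to 07:58-12:12, 13:37-15:16.
A \ B = 08:04-10:15, 10:16-12:12, 13:37-13:56, 14:45-15:16.
B \ A = 07:16-07:58, 15:55-16:24.
Union of the two gives the symmetric difference.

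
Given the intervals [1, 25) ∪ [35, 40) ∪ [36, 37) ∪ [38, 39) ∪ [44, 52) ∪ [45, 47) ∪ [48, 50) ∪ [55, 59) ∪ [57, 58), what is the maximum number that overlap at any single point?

Walk the sorted start/end points keeping a running depth.
The depth first hits 2 at 36.

2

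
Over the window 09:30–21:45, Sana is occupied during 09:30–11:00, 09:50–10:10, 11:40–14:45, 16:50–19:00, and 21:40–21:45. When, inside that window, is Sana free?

The merged coverage is 09:30-11:00, 11:40-14:45, 16:50-19:00, 21:40-21:45.
Gaps within 09:30-21:45: 11:00-11:40, 14:45-16:50, 19:00-21:40.

11:00-11:40, 14:45-16:50, 19:00-21:40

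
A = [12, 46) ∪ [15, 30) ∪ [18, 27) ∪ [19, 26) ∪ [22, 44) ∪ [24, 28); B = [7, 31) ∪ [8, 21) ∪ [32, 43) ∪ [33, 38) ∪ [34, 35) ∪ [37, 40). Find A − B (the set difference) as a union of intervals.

Merge the first list: [12, 46).
Merge the second list: [7, 31), [32, 43).
[12, 46) \ B = [31, 32), [43, 46).

[31, 32) ∪ [43, 46)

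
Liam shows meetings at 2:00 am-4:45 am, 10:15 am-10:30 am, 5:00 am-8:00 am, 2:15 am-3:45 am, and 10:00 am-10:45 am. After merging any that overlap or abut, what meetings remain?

Sort by start: 2:00 am-4:45 am, 2:15 am-3:45 am, 5:00 am-8:00 am, 10:00 am-10:45 am, 10:15 am-10:30 am.
2:15 am-3:45 am overlaps/touches 2:00 am-4:45 am → extend to 2:00 am-4:45 am.
5:00 am-8:00 am is disjoint → start new block.
10:00 am-10:45 am is disjoint → start new block.
10:15 am-10:30 am overlaps/touches 10:00 am-10:45 am → extend to 10:00 am-10:45 am.

2:00 am-4:45 am, 5:00 am-8:00 am, 10:00 am-10:45 am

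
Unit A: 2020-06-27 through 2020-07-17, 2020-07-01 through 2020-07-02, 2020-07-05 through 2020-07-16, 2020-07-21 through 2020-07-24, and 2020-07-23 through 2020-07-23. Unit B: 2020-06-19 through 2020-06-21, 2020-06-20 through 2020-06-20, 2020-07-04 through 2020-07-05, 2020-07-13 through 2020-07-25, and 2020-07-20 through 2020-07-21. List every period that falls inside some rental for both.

A, merged: 2020-06-27 through 2020-07-17, 2020-07-21 through 2020-07-24.
B, merged: 2020-06-19 through 2020-06-21, 2020-07-04 through 2020-07-05, 2020-07-13 through 2020-07-25.
2020-06-27 through 2020-07-17 ∩ B → 2020-07-04 through 2020-07-05, 2020-07-13 through 2020-07-17.
2020-07-21 through 2020-07-24 ∩ B → 2020-07-21 through 2020-07-24.

2020-07-04 through 2020-07-05, 2020-07-13 through 2020-07-17, 2020-07-21 through 2020-07-24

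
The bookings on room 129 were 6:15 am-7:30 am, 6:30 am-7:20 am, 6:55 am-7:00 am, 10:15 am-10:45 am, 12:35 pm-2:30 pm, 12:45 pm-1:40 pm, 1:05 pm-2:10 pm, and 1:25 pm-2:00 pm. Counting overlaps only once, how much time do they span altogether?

3 h 40 min

Merged: 6:15 am-7:30 am, 10:15 am-10:45 am, 12:35 pm-2:30 pm.
Lengths: 1 h 15 min + 30 min + 1 h 55 min = 3 h 40 min.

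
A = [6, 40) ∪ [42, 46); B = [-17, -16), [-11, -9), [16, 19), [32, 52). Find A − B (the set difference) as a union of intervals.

[6, 40) with B removed leaves [6, 16), [19, 32).
[42, 46) lies entirely inside B → drops out.

[6, 16) ∪ [19, 32)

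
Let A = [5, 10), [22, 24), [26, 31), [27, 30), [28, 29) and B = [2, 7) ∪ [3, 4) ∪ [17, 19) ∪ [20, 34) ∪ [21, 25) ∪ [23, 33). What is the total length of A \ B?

3

First set merges to [5, 10), [22, 24), [26, 31).
Second set merges to [2, 7), [17, 19), [20, 34).
A \ B = [7, 10).
Total: 3.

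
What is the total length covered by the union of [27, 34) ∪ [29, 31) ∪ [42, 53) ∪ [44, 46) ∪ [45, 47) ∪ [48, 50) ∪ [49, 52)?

18

Merged: [27, 34), [42, 53).
Lengths: 7 + 11 = 18.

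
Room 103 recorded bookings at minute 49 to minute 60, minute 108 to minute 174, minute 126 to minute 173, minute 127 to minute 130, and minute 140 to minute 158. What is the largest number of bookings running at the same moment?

Walk the sorted start/end points keeping a running depth.
The depth first hits 3 at minute 127.

3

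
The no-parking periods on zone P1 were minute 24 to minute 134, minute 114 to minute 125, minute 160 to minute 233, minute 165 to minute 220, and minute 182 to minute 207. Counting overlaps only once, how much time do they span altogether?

Merged: minute 24 to minute 134, minute 160 to minute 233.
Lengths: 110 minutes + 73 minutes = 183 minutes.

183 minutes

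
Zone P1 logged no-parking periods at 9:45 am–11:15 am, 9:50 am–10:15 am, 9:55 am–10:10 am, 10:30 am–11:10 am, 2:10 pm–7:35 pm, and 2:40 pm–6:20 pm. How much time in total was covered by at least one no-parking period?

6 h 55 min

Merged: 9:45 am–11:15 am, 2:10 pm–7:35 pm.
Lengths: 1 h 30 min + 5 h 25 min = 6 h 55 min.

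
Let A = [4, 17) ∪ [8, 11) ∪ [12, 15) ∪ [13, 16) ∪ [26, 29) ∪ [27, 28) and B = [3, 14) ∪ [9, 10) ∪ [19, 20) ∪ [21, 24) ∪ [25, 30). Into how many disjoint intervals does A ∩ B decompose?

2

Merge the first list: [4, 17), [26, 29).
Merge the second list: [3, 14), [19, 20), [21, 24), [25, 30).
A ∩ B = [4, 14), [26, 29).
That is 2 disjoint pieces.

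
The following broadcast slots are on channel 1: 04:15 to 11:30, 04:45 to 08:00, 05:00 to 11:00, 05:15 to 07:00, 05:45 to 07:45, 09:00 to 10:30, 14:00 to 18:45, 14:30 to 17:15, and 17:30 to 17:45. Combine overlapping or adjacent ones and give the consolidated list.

04:15–11:30, 14:00–18:45

04:45–08:00 overlaps/touches 04:15–11:30 → extend to 04:15–11:30.
05:00–11:00 overlaps/touches 04:15–11:30 → extend to 04:15–11:30.
05:15–07:00 overlaps/touches 04:15–11:30 → extend to 04:15–11:30.
05:45–07:45 overlaps/touches 04:15–11:30 → extend to 04:15–11:30.
09:00–10:30 overlaps/touches 04:15–11:30 → extend to 04:15–11:30.
14:00–18:45 is disjoint → start new block.
14:30–17:15 overlaps/touches 14:00–18:45 → extend to 14:00–18:45.
17:30–17:45 overlaps/touches 14:00–18:45 → extend to 14:00–18:45.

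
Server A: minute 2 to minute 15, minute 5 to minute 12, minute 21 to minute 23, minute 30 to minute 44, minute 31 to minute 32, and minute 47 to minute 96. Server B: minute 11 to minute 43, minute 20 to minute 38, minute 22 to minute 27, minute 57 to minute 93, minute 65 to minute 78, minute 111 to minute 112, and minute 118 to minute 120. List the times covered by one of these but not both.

Merge the first list: minute 2 to minute 15, minute 21 to minute 23, minute 30 to minute 44, minute 47 to minute 96.
Merge the second list: minute 11 to minute 43, minute 57 to minute 93, minute 111 to minute 112, minute 118 to minute 120.
Only in the first: minute 2 to minute 11, minute 43 to minute 44, minute 47 to minute 57, minute 93 to minute 96.
Only in the second: minute 15 to minute 21, minute 23 to minute 30, minute 111 to minute 112, minute 118 to minute 120.
Together these are the periods covered by exactly one.

minute 2 to minute 11, minute 15 to minute 21, minute 23 to minute 30, minute 43 to minute 44, minute 47 to minute 57, minute 93 to minute 96, minute 111 to minute 112, minute 118 to minute 120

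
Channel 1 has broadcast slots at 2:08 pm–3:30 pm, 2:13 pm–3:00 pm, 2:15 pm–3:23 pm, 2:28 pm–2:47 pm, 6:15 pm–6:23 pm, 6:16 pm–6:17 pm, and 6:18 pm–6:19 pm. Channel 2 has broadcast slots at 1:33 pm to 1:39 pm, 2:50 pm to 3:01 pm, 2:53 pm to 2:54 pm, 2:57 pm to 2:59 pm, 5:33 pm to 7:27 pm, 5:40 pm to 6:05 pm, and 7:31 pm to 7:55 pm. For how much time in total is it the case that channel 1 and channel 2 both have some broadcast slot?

19 min

Merge the first list: 2:08 pm–3:30 pm, 6:15 pm–6:23 pm.
Merge the second list: 1:33 pm–1:39 pm, 2:50 pm–3:01 pm, 5:33 pm–7:27 pm, 7:31 pm–7:55 pm.
A ∩ B = 2:50 pm–3:01 pm, 6:15 pm–6:23 pm.
Total: 11 min + 8 min = 19 min.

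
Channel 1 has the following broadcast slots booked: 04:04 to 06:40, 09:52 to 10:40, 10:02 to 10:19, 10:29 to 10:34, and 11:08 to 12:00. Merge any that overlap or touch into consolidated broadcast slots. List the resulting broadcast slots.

09:52–10:40 is disjoint → start new block.
10:02–10:19 overlaps/touches 09:52–10:40 → extend to 09:52–10:40.
10:29–10:34 overlaps/touches 09:52–10:40 → extend to 09:52–10:40.
11:08–12:00 is disjoint → start new block.

04:04–06:40, 09:52–10:40, 11:08–12:00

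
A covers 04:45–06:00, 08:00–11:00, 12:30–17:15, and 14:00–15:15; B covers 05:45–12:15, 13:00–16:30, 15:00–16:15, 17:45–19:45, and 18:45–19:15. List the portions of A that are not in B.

First set merges to 04:45–06:00, 08:00–11:00, 12:30–17:15.
Second set merges to 05:45–12:15, 13:00–16:30, 17:45–19:45.
04:45–06:00 with B removed leaves 04:45–05:45.
08:00–11:00 lies entirely inside B → drops out.
12:30–17:15 with B removed leaves 12:30–13:00, 16:30–17:15.

04:45–05:45, 12:30–13:00, 16:30–17:15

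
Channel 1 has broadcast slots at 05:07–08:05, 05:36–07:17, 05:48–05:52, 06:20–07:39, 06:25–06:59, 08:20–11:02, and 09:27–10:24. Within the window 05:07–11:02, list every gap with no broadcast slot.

Covered (merged): 05:07–08:05, 08:20–11:02.
Complement within 05:07–11:02: 08:05–08:20.

08:05–08:20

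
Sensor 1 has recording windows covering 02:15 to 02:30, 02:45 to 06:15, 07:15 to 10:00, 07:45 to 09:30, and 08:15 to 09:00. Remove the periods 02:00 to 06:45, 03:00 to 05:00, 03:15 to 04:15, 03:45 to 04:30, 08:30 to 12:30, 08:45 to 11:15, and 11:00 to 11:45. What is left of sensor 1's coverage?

A, merged: 02:15–02:30, 02:45–06:15, 07:15–10:00.
B, merged: 02:00–06:45, 08:30–12:30.
02:15–02:30 lies entirely inside B → drops out.
02:45–06:15 lies entirely inside B → drops out.
07:15–10:00 with B removed leaves 07:15–08:30.

07:15–08:30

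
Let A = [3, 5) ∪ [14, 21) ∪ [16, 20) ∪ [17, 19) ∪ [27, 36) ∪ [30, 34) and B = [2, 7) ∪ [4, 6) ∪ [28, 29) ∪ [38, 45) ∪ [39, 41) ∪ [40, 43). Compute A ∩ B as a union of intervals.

First set merges to [3, 5), [14, 21), [27, 36).
Second set merges to [2, 7), [28, 29), [38, 45).
[3, 5) meets the second set on [3, 5).
[14, 21): no overlap with the second set.
[27, 36) meets the second set on [28, 29).

[3, 5) ∪ [28, 29)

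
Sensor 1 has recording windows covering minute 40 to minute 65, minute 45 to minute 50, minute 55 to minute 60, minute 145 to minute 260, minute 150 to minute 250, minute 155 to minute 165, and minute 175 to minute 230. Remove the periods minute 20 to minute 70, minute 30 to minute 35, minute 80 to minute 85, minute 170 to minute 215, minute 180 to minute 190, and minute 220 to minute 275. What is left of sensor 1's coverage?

minute 145 to minute 170, minute 215 to minute 220

First set merges to minute 40 to minute 65, minute 145 to minute 260.
Second set merges to minute 20 to minute 70, minute 80 to minute 85, minute 170 to minute 215, minute 220 to minute 275.
minute 40 to minute 65: fully covered by B → removed.
minute 145 to minute 260 minus B → minute 145 to minute 170, minute 215 to minute 220.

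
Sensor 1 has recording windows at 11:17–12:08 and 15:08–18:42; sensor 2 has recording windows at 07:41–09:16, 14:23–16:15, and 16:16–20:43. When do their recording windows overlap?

11:17-12:08: no overlap with the second set.
15:08-18:42 meets the second set on 15:08-16:15, 16:16-18:42.

15:08-16:15, 16:16-18:42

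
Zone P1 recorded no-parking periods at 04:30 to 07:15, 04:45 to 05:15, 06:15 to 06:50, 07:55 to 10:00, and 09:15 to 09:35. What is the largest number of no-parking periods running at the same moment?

2

Walk the sorted start/end points keeping a running depth.
The depth first hits 2 at 04:45.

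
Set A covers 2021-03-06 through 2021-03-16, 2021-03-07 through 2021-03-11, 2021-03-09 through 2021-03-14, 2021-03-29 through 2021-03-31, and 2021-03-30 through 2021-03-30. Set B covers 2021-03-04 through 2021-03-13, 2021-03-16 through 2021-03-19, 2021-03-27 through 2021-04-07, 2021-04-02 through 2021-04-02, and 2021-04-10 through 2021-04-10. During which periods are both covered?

2021-03-06 through 2021-03-13, 2021-03-16 through 2021-03-16, 2021-03-29 through 2021-03-31

First set merges to 2021-03-06 through 2021-03-16, 2021-03-29 through 2021-03-31.
Second set merges to 2021-03-04 through 2021-03-13, 2021-03-16 through 2021-03-19, 2021-03-27 through 2021-04-07, 2021-04-10 through 2021-04-10.
2021-03-06 through 2021-03-16 meets the second set on 2021-03-06 through 2021-03-13, 2021-03-16 through 2021-03-16.
2021-03-29 through 2021-03-31 meets the second set on 2021-03-29 through 2021-03-31.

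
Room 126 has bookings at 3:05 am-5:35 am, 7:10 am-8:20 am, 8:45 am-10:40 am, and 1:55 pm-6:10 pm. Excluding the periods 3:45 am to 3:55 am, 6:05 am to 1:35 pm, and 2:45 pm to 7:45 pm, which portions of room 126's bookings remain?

3:05 am–5:35 am \ B = 3:05 am–3:45 am, 3:55 am–5:35 am.
7:10 am–8:20 am: entirely removed.
8:45 am–10:40 am: entirely removed.
1:55 pm–6:10 pm \ B = 1:55 pm–2:45 pm.

3:05 am–3:45 am, 3:55 am–5:35 am, 1:55 pm–2:45 pm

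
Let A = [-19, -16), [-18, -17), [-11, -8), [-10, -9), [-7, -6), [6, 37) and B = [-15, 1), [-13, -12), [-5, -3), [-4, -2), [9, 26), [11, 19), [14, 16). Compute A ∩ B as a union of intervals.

[-11, -8) ∪ [-7, -6) ∪ [9, 26)

A, merged: [-19, -16), [-11, -8), [-7, -6), [6, 37).
B, merged: [-15, 1), [9, 26).
[-19, -16): no overlap with the second set.
[-11, -8) meets the second set on [-11, -8).
[-7, -6) meets the second set on [-7, -6).
[6, 37) meets the second set on [9, 26).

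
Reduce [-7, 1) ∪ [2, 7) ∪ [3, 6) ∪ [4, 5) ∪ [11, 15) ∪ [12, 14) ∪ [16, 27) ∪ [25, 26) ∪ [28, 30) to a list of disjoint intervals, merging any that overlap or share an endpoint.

[2, 7) is disjoint → start new block.
[3, 6) overlaps/touches [2, 7) → extend to [2, 7).
[4, 5) overlaps/touches [2, 7) → extend to [2, 7).
[11, 15) is disjoint → start new block.
[12, 14) overlaps/touches [11, 15) → extend to [11, 15).
[16, 27) is disjoint → start new block.
[25, 26) overlaps/touches [16, 27) → extend to [16, 27).
[28, 30) is disjoint → start new block.

[-7, 1) ∪ [2, 7) ∪ [11, 15) ∪ [16, 27) ∪ [28, 30)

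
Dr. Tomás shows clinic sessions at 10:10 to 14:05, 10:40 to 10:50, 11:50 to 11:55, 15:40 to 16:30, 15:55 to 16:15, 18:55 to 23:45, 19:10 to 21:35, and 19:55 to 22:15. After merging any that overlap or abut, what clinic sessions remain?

10:10-14:05, 15:40-16:30, 18:55-23:45

10:40-10:50 overlaps/touches 10:10-14:05 → extend to 10:10-14:05.
11:50-11:55 overlaps/touches 10:10-14:05 → extend to 10:10-14:05.
15:40-16:30 is disjoint → start new block.
15:55-16:15 overlaps/touches 15:40-16:30 → extend to 15:40-16:30.
18:55-23:45 is disjoint → start new block.
19:10-21:35 overlaps/touches 18:55-23:45 → extend to 18:55-23:45.
19:55-22:15 overlaps/touches 18:55-23:45 → extend to 18:55-23:45.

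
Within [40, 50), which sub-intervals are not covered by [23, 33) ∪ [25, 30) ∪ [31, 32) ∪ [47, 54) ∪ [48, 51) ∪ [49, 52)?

After merging, the occupied span is [23, 33), [47, 54).
Complement within [40, 50): [40, 47).

[40, 47)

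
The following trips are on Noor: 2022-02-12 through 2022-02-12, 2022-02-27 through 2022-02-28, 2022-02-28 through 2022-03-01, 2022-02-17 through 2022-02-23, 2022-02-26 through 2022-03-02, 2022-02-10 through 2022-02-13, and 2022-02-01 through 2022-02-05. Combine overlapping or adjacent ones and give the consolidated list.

Sort by start: 2022-02-01 through 2022-02-05, 2022-02-10 through 2022-02-13, 2022-02-12 through 2022-02-12, 2022-02-17 through 2022-02-23, 2022-02-26 through 2022-03-02, 2022-02-27 through 2022-02-28, 2022-02-28 through 2022-03-01.
2022-02-10 through 2022-02-13 is disjoint → start new block.
2022-02-12 through 2022-02-12 overlaps/touches 2022-02-10 through 2022-02-13 → extend to 2022-02-10 through 2022-02-13.
2022-02-17 through 2022-02-23 is disjoint → start new block.
2022-02-26 through 2022-03-02 is disjoint → start new block.
2022-02-27 through 2022-02-28 overlaps/touches 2022-02-26 through 2022-03-02 → extend to 2022-02-26 through 2022-03-02.
2022-02-28 through 2022-03-01 overlaps/touches 2022-02-26 through 2022-03-02 → extend to 2022-02-26 through 2022-03-02.

2022-02-01 through 2022-02-05, 2022-02-10 through 2022-02-13, 2022-02-17 through 2022-02-23, 2022-02-26 through 2022-03-02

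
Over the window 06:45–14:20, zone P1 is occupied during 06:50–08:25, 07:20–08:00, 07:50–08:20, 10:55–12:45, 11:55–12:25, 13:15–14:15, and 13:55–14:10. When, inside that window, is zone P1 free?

After merging, the occupied span is 06:50–08:25, 10:55–12:45, 13:15–14:15.
Complement within 06:45–14:20: 06:45–06:50, 08:25–10:55, 12:45–13:15, 14:15–14:20.

06:45–06:50, 08:25–10:55, 12:45–13:15, 14:15–14:20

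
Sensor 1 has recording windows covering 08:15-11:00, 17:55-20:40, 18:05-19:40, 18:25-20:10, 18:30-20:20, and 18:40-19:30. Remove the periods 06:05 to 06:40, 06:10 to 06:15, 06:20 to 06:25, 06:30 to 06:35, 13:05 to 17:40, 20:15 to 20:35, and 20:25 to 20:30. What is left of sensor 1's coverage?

08:15–11:00, 17:55–20:15, 20:35–20:40

A, merged: 08:15–11:00, 17:55–20:40.
B, merged: 06:05–06:40, 13:05–17:40, 20:15–20:35.
08:15–11:00 is untouched.
17:55–20:40 with B removed leaves 17:55–20:15, 20:35–20:40.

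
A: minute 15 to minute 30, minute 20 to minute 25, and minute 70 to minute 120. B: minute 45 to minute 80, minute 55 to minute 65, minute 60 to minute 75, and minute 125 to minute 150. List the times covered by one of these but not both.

First set merges to minute 15 to minute 30, minute 70 to minute 120.
Second set merges to minute 45 to minute 80, minute 125 to minute 150.
A but not B: minute 15 to minute 30, minute 80 to minute 120.
B but not A: minute 45 to minute 70, minute 125 to minute 150.
Combining gives A △ B.

minute 15 to minute 30, minute 45 to minute 70, minute 80 to minute 120, minute 125 to minute 150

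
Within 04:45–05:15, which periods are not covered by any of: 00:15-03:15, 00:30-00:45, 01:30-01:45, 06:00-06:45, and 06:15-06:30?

04:45-05:15

After merging, the occupied span is 00:15-03:15, 06:00-06:45.
Gaps within 04:45-05:15: 04:45-05:15.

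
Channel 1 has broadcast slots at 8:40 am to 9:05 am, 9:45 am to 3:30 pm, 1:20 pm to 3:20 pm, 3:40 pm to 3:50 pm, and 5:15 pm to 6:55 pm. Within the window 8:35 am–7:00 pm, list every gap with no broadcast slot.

Covered (merged): 8:40 am–9:05 am, 9:45 am–3:30 pm, 3:40 pm–3:50 pm, 5:15 pm–6:55 pm.
Gaps within 8:35 am–7:00 pm: 8:35 am–8:40 am, 9:05 am–9:45 am, 3:30 pm–3:40 pm, 3:50 pm–5:15 pm, 6:55 pm–7:00 pm.

8:35 am–8:40 am, 9:05 am–9:45 am, 3:30 pm–3:40 pm, 3:50 pm–5:15 pm, 6:55 pm–7:00 pm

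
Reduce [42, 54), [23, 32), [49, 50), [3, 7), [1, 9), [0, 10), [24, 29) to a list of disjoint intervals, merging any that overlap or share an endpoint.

[0, 10) ∪ [23, 32) ∪ [42, 54)

Sort by start: [0, 10), [1, 9), [3, 7), [23, 32), [24, 29), [42, 54), [49, 50).
[1, 9) overlaps/touches [0, 10) → extend to [0, 10).
[3, 7) overlaps/touches [0, 10) → extend to [0, 10).
[23, 32) is disjoint → start new block.
[24, 29) overlaps/touches [23, 32) → extend to [23, 32).
[42, 54) is disjoint → start new block.
[49, 50) overlaps/touches [42, 54) → extend to [42, 54).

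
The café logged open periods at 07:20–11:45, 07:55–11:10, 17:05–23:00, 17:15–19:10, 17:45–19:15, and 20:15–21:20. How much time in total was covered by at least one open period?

Merged: 07:20–11:45, 17:05–23:00.
Lengths: 4 h 25 min + 5 h 55 min = 10 h 20 min.

10 h 20 min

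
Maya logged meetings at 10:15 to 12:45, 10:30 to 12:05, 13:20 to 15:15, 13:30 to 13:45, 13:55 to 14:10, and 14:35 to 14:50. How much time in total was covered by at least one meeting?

Merged: 10:15-12:45, 13:20-15:15.
Lengths: 2 h 30 min + 1 h 55 min = 4 h 25 min.

4 h 25 min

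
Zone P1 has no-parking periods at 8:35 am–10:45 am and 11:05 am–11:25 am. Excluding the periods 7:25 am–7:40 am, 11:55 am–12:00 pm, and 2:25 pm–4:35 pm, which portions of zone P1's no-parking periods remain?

8:35 am–10:45 am, 11:05 am–11:25 am

8:35 am–10:45 am is untouched.
11:05 am–11:25 am is untouched.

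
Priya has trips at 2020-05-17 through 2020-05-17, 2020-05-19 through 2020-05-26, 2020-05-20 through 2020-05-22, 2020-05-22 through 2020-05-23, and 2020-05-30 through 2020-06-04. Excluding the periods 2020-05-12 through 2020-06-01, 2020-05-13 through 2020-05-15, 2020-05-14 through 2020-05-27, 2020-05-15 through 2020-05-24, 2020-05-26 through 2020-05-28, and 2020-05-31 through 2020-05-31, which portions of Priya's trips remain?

2020-06-02 through 2020-06-04

First set merges to 2020-05-17 through 2020-05-17, 2020-05-19 through 2020-05-26, 2020-05-30 through 2020-06-04.
Second set merges to 2020-05-12 through 2020-06-01.
2020-05-17 through 2020-05-17: fully covered by B → removed.
2020-05-19 through 2020-05-26: fully covered by B → removed.
2020-05-30 through 2020-06-04 minus B → 2020-06-02 through 2020-06-04.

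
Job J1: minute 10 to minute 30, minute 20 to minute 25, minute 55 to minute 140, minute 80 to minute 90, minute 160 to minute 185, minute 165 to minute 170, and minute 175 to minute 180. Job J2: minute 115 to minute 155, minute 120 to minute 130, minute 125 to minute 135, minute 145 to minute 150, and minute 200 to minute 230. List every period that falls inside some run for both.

minute 115 to minute 140

Merge the first list: minute 10 to minute 30, minute 55 to minute 140, minute 160 to minute 185.
Merge the second list: minute 115 to minute 155, minute 200 to minute 230.
minute 10 to minute 30 falls entirely outside B.
minute 55 to minute 140 overlaps B on minute 115 to minute 140.
minute 160 to minute 185 falls entirely outside B.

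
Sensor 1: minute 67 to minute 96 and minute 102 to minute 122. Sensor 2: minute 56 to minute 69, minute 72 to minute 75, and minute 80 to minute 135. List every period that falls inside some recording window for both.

minute 67 to minute 69, minute 72 to minute 75, minute 80 to minute 96, minute 102 to minute 122

minute 67 to minute 96 ∩ B → minute 67 to minute 69, minute 72 to minute 75, minute 80 to minute 96.
minute 102 to minute 122 ∩ B → minute 102 to minute 122.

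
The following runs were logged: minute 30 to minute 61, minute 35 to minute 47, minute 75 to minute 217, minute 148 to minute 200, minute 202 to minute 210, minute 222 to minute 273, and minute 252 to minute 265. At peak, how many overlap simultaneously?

2

At minute 35, 2 of the intervals are simultaneously active.
No point has more.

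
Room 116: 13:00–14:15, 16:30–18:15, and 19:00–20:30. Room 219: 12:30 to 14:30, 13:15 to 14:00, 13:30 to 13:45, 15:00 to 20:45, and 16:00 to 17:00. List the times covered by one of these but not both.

B, merged: 12:30-14:30, 15:00-20:45.
A but not B: none.
B but not A: 12:30-13:00, 14:15-14:30, 15:00-16:30, 18:15-19:00, 20:30-20:45.
Combining gives A △ B.

12:30-13:00, 14:15-14:30, 15:00-16:30, 18:15-19:00, 20:30-20:45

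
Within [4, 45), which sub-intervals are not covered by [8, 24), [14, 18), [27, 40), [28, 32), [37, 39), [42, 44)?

[4, 8) ∪ [24, 27) ∪ [40, 42) ∪ [44, 45)

After merging, the occupied span is [8, 24), [27, 40), [42, 44).
Gaps within [4, 45): [4, 8), [24, 27), [40, 42), [44, 45).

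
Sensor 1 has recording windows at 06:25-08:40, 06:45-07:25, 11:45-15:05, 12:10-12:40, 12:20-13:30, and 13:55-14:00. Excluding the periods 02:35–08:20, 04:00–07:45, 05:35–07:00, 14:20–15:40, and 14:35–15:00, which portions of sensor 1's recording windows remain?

First set merges to 06:25–08:40, 11:45–15:05.
Second set merges to 02:35–08:20, 14:20–15:40.
06:25–08:40 minus B → 08:20–08:40.
11:45–15:05 minus B → 11:45–14:20.

08:20–08:40, 11:45–14:20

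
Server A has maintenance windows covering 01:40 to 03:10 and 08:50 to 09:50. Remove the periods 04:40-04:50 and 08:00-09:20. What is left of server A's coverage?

01:40–03:10: no B overlap → unchanged.
08:50–09:50 minus B → 09:20–09:50.

01:40–03:10, 09:20–09:50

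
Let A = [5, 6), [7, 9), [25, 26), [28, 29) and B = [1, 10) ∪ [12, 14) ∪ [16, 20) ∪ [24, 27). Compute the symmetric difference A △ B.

A but not B: [28, 29).
B but not A: [1, 5), [6, 7), [9, 10), [12, 14), [16, 20), [24, 25), [26, 27).
Combining gives A △ B.

[1, 5) ∪ [6, 7) ∪ [9, 10) ∪ [12, 14) ∪ [16, 20) ∪ [24, 25) ∪ [26, 27) ∪ [28, 29)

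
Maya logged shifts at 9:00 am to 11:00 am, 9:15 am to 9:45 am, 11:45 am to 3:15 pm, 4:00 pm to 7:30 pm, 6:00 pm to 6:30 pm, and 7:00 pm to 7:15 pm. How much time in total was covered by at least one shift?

Merged: 9:00 am–11:00 am, 11:45 am–3:15 pm, 4:00 pm–7:30 pm.
Lengths: 2 h + 3 h 30 min + 3 h 30 min = 9 h.

9 h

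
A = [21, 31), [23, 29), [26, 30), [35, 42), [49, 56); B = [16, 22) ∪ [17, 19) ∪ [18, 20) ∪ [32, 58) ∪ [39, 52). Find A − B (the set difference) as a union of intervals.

[22, 31)

Merge the first list: [21, 31), [35, 42), [49, 56).
Merge the second list: [16, 22), [32, 58).
[21, 31) with B removed leaves [22, 31).
[35, 42) lies entirely inside B → drops out.
[49, 56) lies entirely inside B → drops out.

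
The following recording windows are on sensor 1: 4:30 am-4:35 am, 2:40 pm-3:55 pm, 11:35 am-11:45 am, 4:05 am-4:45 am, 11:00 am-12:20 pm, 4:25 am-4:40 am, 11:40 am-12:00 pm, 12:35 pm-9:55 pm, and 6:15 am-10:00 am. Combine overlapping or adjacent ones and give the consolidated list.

Sort by start: 4:05 am–4:45 am, 4:25 am–4:40 am, 4:30 am–4:35 am, 6:15 am–10:00 am, 11:00 am–12:20 pm, 11:35 am–11:45 am, 11:40 am–12:00 pm, 12:35 pm–9:55 pm, 2:40 pm–3:55 pm.
4:25 am–4:40 am overlaps/touches 4:05 am–4:45 am → extend to 4:05 am–4:45 am.
4:30 am–4:35 am overlaps/touches 4:05 am–4:45 am → extend to 4:05 am–4:45 am.
6:15 am–10:00 am is disjoint → start new block.
11:00 am–12:20 pm is disjoint → start new block.
11:35 am–11:45 am overlaps/touches 11:00 am–12:20 pm → extend to 11:00 am–12:20 pm.
11:40 am–12:00 pm overlaps/touches 11:00 am–12:20 pm → extend to 11:00 am–12:20 pm.
12:35 pm–9:55 pm is disjoint → start new block.
2:40 pm–3:55 pm overlaps/touches 12:35 pm–9:55 pm → extend to 12:35 pm–9:55 pm.

4:05 am–4:45 am, 6:15 am–10:00 am, 11:00 am–12:20 pm, 12:35 pm–9:55 pm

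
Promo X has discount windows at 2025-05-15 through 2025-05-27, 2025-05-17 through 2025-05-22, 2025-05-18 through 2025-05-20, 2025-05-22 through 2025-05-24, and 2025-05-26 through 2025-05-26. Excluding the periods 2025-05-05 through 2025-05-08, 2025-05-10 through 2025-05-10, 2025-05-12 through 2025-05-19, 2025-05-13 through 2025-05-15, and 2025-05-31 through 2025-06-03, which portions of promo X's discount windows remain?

2025-05-20 through 2025-05-27

First set merges to 2025-05-15 through 2025-05-27.
Second set merges to 2025-05-05 through 2025-05-08, 2025-05-10 through 2025-05-10, 2025-05-12 through 2025-05-19, 2025-05-31 through 2025-06-03.
2025-05-15 through 2025-05-27 with B removed leaves 2025-05-20 through 2025-05-27.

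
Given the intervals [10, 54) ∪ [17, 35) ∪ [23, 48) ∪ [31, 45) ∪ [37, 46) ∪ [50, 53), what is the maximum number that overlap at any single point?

At 31, 4 of the intervals are simultaneously active.
No point has more.

4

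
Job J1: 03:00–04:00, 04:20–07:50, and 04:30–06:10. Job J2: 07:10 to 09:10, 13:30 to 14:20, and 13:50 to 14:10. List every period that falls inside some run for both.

A, merged: 03:00–04:00, 04:20–07:50.
B, merged: 07:10–09:10, 13:30–14:20.
03:00–04:00 meets no B interval.
04:20–07:50 ∩ B → 07:10–07:50.

07:10–07:50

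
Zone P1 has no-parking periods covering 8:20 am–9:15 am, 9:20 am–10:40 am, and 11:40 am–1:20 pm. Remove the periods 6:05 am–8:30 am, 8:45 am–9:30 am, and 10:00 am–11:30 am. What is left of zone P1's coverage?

8:20 am–9:15 am with B removed leaves 8:30 am–8:45 am.
9:20 am–10:40 am with B removed leaves 9:30 am–10:00 am.
11:40 am–1:20 pm is untouched.

8:30 am–8:45 am, 9:30 am–10:00 am, 11:40 am–1:20 pm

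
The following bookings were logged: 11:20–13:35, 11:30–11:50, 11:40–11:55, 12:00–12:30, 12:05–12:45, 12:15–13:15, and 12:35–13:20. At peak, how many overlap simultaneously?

Walk the sorted start/end points keeping a running depth.
The depth first hits 4 at 12:15.

4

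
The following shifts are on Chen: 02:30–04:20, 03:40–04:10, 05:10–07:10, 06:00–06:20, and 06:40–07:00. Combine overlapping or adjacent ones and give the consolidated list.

02:30–04:20, 05:10–07:10

03:40–04:10 overlaps/touches 02:30–04:20 → extend to 02:30–04:20.
05:10–07:10 is disjoint → start new block.
06:00–06:20 overlaps/touches 05:10–07:10 → extend to 05:10–07:10.
06:40–07:00 overlaps/touches 05:10–07:10 → extend to 05:10–07:10.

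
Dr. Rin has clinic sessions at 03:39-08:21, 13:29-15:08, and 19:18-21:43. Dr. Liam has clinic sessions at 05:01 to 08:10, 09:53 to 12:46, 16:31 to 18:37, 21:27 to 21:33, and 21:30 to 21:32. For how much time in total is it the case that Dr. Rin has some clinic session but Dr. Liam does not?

5 h 31 min

Second set merges to 05:01–08:10, 09:53–12:46, 16:31–18:37, 21:27–21:33.
A \ B = 03:39–05:01, 08:10–08:21, 13:29–15:08, 19:18–21:27, 21:33–21:43.
Total: 1 h 22 min + 11 min + 1 h 39 min + 2 h 9 min + 10 min = 5 h 31 min.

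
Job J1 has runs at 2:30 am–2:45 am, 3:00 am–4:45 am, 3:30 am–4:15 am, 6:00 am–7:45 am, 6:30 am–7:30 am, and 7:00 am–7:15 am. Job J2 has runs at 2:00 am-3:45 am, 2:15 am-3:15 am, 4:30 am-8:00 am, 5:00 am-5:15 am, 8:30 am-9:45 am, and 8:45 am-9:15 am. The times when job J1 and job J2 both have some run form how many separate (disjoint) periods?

Merge the first list: 2:30 am–2:45 am, 3:00 am–4:45 am, 6:00 am–7:45 am.
Merge the second list: 2:00 am–3:45 am, 4:30 am–8:00 am, 8:30 am–9:45 am.
A ∩ B = 2:30 am–2:45 am, 3:00 am–3:45 am, 4:30 am–4:45 am, 6:00 am–7:45 am.
That is 4 disjoint pieces.

4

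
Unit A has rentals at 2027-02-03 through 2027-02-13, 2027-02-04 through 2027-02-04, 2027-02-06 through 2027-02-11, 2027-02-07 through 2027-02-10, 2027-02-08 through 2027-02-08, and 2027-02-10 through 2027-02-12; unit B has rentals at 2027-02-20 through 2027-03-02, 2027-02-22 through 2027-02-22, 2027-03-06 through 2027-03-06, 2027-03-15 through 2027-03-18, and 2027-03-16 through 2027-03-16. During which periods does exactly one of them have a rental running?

2027-02-03 through 2027-02-13, 2027-02-20 through 2027-03-02, 2027-03-06 through 2027-03-06, 2027-03-15 through 2027-03-18

A, merged: 2027-02-03 through 2027-02-13.
B, merged: 2027-02-20 through 2027-03-02, 2027-03-06 through 2027-03-06, 2027-03-15 through 2027-03-18.
A but not B: 2027-02-03 through 2027-02-13.
B but not A: 2027-02-20 through 2027-03-02, 2027-03-06 through 2027-03-06, 2027-03-15 through 2027-03-18.
Combining gives A △ B.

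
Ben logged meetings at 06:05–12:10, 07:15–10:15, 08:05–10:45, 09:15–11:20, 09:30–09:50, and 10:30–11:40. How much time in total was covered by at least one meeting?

Merged: 06:05–12:10.
Length: 6 h 5 min.

6 h 5 min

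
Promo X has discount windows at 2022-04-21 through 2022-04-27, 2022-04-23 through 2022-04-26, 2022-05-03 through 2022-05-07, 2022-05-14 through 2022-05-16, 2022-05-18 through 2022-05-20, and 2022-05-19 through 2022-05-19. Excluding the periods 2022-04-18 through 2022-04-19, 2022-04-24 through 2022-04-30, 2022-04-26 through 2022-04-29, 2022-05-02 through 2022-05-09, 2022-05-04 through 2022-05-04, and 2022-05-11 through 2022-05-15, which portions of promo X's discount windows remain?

2022-04-21 through 2022-04-23, 2022-05-16 through 2022-05-16, 2022-05-18 through 2022-05-20

A, merged: 2022-04-21 through 2022-04-27, 2022-05-03 through 2022-05-07, 2022-05-14 through 2022-05-16, 2022-05-18 through 2022-05-20.
B, merged: 2022-04-18 through 2022-04-19, 2022-04-24 through 2022-04-30, 2022-05-02 through 2022-05-09, 2022-05-11 through 2022-05-15.
2022-04-21 through 2022-04-27 with B removed leaves 2022-04-21 through 2022-04-23.
2022-05-03 through 2022-05-07 lies entirely inside B → drops out.
2022-05-14 through 2022-05-16 with B removed leaves 2022-05-16 through 2022-05-16.
2022-05-18 through 2022-05-20 is untouched.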